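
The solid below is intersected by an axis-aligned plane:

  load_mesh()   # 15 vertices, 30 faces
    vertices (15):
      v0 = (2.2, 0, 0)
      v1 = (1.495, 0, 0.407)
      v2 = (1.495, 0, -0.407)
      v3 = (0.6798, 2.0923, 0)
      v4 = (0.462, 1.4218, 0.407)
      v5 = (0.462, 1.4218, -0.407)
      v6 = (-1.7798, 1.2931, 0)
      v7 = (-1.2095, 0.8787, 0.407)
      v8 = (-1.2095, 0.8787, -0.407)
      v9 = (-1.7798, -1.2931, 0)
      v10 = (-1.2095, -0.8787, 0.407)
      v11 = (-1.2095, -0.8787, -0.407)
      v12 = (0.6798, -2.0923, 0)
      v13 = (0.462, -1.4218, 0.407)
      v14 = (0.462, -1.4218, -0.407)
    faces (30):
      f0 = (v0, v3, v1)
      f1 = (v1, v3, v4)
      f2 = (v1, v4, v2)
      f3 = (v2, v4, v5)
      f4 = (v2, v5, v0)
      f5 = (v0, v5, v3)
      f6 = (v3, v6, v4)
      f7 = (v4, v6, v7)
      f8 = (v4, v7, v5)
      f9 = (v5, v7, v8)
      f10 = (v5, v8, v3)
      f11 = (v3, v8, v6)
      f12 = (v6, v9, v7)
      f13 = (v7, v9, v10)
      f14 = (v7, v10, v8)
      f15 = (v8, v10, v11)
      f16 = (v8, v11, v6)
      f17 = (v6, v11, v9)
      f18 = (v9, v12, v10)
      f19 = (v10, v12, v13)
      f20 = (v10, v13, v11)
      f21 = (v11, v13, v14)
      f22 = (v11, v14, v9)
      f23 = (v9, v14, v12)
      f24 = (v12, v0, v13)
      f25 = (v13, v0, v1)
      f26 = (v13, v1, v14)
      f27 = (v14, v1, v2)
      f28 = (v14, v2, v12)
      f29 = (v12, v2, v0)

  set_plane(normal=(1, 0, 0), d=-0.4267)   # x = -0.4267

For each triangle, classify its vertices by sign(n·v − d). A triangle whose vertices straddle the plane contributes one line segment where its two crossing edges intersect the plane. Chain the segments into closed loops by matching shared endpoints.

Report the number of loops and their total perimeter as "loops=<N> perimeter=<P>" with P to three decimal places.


Straddling triangles (12 of 30):
  (v3,v6,v4) [+-+] → (-0.4267, 1.73276, 0)–(-0.4267, 1.37078, 0.245656)  len=0.4375
  (v4,v6,v7) [+--] → (-0.4267, 1.37078, 0.245656)–(-0.4267, 1.13305, 0.407)  len=0.2873
  (v4,v7,v5) [+-+] → (-0.4267, 1.13305, 0.407)–(-0.4267, 1.13305, 0.025786)  len=0.3812
  (v5,v7,v8) [+--] → (-0.4267, 1.13305, 0.025786)–(-0.4267, 1.13305, -0.407)  len=0.4328
  (v5,v8,v3) [+-+] → (-0.4267, 1.13305, -0.407)–(-0.4267, 1.38153, -0.238366)  len=0.3003
  (v3,v8,v6) [+--] → (-0.4267, 1.38153, -0.238366)–(-0.4267, 1.73276, 0)  len=0.4245
  (v9,v12,v10) [-+-] → (-0.4267, -1.73276, 0)–(-0.4267, -1.38153, 0.238366)  len=0.4245
  (v10,v12,v13) [-++] → (-0.4267, -1.38153, 0.238366)–(-0.4267, -1.13305, 0.407)  len=0.3003
  (v10,v13,v11) [-+-] → (-0.4267, -1.13305, 0.407)–(-0.4267, -1.13305, -0.025786)  len=0.4328
  (v11,v13,v14) [-++] → (-0.4267, -1.13305, -0.025786)–(-0.4267, -1.13305, -0.407)  len=0.3812
  (v11,v14,v9) [-+-] → (-0.4267, -1.13305, -0.407)–(-0.4267, -1.37078, -0.245656)  len=0.2873
  (v9,v14,v12) [-++] → (-0.4267, -1.37078, -0.245656)–(-0.4267, -1.73276, 0)  len=0.4375

Chained into 2 loop(s):
  loop 1: 6 segments, perimeter = 2.2636
  loop 2: 6 segments, perimeter = 2.2636
Total perimeter = 4.527

loops=2 perimeter=4.527


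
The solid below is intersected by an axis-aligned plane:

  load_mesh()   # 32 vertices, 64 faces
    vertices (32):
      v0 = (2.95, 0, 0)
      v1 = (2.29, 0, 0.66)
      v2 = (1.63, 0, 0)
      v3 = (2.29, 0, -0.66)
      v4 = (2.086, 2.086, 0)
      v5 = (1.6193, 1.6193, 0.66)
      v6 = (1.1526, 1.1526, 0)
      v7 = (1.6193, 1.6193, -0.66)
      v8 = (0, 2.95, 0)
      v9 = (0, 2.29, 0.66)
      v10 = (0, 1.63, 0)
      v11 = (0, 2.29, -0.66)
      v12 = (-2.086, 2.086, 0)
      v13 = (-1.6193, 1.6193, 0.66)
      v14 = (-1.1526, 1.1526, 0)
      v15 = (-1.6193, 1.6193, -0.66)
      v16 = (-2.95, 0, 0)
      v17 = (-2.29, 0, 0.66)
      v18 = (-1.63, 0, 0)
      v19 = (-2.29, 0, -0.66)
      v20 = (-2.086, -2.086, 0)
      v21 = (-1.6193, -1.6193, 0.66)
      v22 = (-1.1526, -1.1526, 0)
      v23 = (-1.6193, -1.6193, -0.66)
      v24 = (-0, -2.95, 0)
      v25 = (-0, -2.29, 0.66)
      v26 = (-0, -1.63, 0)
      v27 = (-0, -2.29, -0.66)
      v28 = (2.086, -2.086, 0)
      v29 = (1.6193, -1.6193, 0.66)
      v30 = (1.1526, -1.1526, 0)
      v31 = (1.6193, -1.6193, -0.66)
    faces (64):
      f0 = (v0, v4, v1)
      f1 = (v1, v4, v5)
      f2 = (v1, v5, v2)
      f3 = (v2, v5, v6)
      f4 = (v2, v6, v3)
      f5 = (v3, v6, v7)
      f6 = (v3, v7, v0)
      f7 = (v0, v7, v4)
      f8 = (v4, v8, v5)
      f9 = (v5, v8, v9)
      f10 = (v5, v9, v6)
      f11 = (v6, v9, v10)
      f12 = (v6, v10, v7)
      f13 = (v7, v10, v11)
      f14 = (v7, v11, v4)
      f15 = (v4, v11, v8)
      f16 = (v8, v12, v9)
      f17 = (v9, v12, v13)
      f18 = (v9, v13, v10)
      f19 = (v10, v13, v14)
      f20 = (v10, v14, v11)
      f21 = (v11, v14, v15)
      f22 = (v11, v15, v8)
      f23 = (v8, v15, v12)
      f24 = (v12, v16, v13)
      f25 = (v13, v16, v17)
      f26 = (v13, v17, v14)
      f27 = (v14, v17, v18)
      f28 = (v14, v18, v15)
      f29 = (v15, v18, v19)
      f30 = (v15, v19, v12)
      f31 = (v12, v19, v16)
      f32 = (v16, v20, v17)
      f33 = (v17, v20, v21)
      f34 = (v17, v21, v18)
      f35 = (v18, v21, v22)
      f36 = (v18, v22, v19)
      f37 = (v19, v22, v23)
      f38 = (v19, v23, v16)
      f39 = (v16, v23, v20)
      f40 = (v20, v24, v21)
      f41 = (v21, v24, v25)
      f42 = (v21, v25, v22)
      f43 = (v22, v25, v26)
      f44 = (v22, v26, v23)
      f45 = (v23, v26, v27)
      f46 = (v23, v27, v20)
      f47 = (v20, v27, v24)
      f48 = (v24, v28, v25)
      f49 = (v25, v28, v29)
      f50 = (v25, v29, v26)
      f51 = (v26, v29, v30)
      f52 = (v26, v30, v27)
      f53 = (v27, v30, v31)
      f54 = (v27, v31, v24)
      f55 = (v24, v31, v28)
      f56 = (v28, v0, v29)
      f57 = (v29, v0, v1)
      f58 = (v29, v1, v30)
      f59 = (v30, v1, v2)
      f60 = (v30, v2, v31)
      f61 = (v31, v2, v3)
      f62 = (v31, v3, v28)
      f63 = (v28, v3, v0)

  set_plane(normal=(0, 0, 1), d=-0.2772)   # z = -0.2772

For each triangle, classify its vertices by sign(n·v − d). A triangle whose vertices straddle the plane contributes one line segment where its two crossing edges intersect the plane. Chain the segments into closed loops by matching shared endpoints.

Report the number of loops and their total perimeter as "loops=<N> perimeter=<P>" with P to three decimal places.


Straddling triangles (32 of 64):
  (v2,v6,v3) [++-] → (1.63031, 0.668508, -0.2772)–(1.9072, 0, -0.2772)  len=0.7236
  (v3,v6,v7) [-+-] → (1.63031, 0.668508, -0.2772)–(1.34861, 1.34861, -0.2772)  len=0.7361
  (v3,v7,v0) [--+] → (2.39111, 0.680106, -0.2772)–(2.6728, 0, -0.2772)  len=0.7361
  (v0,v7,v4) [+-+] → (2.39111, 0.680106, -0.2772)–(1.88999, 1.88999, -0.2772)  len=1.3096
  (v6,v10,v7) [++-] → (0.680106, 1.62551, -0.2772)–(1.34861, 1.34861, -0.2772)  len=0.7236
  (v7,v10,v11) [-+-] → (0.680106, 1.62551, -0.2772)–(0, 1.9072, -0.2772)  len=0.7361
  (v7,v11,v4) [--+] → (1.20988, 2.17168, -0.2772)–(1.88999, 1.88999, -0.2772)  len=0.7361
  (v4,v11,v8) [+-+] → (1.20988, 2.17168, -0.2772)–(0, 2.6728, -0.2772)  len=1.3096
  (v10,v14,v11) [++-] → (-0.668508, 1.63031, -0.2772)–(0, 1.9072, -0.2772)  len=0.7236
  (v11,v14,v15) [-+-] → (-0.668508, 1.63031, -0.2772)–(-1.34861, 1.34861, -0.2772)  len=0.7361
  (v11,v15,v8) [--+] → (-0.680106, 2.39111, -0.2772)–(0, 2.6728, -0.2772)  len=0.7361
  (v8,v15,v12) [+-+] → (-0.680106, 2.39111, -0.2772)–(-1.88999, 1.88999, -0.2772)  len=1.3096
  (v14,v18,v15) [++-] → (-1.62551, 0.680106, -0.2772)–(-1.34861, 1.34861, -0.2772)  len=0.7236
  (v15,v18,v19) [-+-] → (-1.62551, 0.680106, -0.2772)–(-1.9072, 0, -0.2772)  len=0.7361
  (v15,v19,v12) [--+] → (-2.17168, 1.20988, -0.2772)–(-1.88999, 1.88999, -0.2772)  len=0.7361
  (v12,v19,v16) [+-+] → (-2.17168, 1.20988, -0.2772)–(-2.6728, 0, -0.2772)  len=1.3096
  (v18,v22,v19) [++-] → (-1.63031, -0.668508, -0.2772)–(-1.9072, 0, -0.2772)  len=0.7236
  (v19,v22,v23) [-+-] → (-1.63031, -0.668508, -0.2772)–(-1.34861, -1.34861, -0.2772)  len=0.7361
  (v19,v23,v16) [--+] → (-2.39111, -0.680106, -0.2772)–(-2.6728, 0, -0.2772)  len=0.7361
  (v16,v23,v20) [+-+] → (-2.39111, -0.680106, -0.2772)–(-1.88999, -1.88999, -0.2772)  len=1.3096
  (v22,v26,v23) [++-] → (-0.680106, -1.62551, -0.2772)–(-1.34861, -1.34861, -0.2772)  len=0.7236
  (v23,v26,v27) [-+-] → (-0.680106, -1.62551, -0.2772)–(0, -1.9072, -0.2772)  len=0.7361
  (v23,v27,v20) [--+] → (-1.20988, -2.17168, -0.2772)–(-1.88999, -1.88999, -0.2772)  len=0.7361
  (v20,v27,v24) [+-+] → (-1.20988, -2.17168, -0.2772)–(0, -2.6728, -0.2772)  len=1.3096
  (v26,v30,v27) [++-] → (0.668508, -1.63031, -0.2772)–(0, -1.9072, -0.2772)  len=0.7236
  (v27,v30,v31) [-+-] → (0.668508, -1.63031, -0.2772)–(1.34861, -1.34861, -0.2772)  len=0.7361
  (v27,v31,v24) [--+] → (0.680106, -2.39111, -0.2772)–(0, -2.6728, -0.2772)  len=0.7361
  (v24,v31,v28) [+-+] → (0.680106, -2.39111, -0.2772)–(1.88999, -1.88999, -0.2772)  len=1.3096
  (v30,v2,v31) [++-] → (1.62551, -0.680106, -0.2772)–(1.34861, -1.34861, -0.2772)  len=0.7236
  (v31,v2,v3) [-+-] → (1.62551, -0.680106, -0.2772)–(1.9072, 0, -0.2772)  len=0.7361
  (v31,v3,v28) [--+] → (2.17168, -1.20988, -0.2772)–(1.88999, -1.88999, -0.2772)  len=0.7361
  (v28,v3,v0) [+-+] → (2.17168, -1.20988, -0.2772)–(2.6728, 0, -0.2772)  len=1.3096

Chained into 2 loop(s):
  loop 1: 16 segments, perimeter = 11.6777
  loop 2: 16 segments, perimeter = 16.3655
Total perimeter = 28.043

loops=2 perimeter=28.043


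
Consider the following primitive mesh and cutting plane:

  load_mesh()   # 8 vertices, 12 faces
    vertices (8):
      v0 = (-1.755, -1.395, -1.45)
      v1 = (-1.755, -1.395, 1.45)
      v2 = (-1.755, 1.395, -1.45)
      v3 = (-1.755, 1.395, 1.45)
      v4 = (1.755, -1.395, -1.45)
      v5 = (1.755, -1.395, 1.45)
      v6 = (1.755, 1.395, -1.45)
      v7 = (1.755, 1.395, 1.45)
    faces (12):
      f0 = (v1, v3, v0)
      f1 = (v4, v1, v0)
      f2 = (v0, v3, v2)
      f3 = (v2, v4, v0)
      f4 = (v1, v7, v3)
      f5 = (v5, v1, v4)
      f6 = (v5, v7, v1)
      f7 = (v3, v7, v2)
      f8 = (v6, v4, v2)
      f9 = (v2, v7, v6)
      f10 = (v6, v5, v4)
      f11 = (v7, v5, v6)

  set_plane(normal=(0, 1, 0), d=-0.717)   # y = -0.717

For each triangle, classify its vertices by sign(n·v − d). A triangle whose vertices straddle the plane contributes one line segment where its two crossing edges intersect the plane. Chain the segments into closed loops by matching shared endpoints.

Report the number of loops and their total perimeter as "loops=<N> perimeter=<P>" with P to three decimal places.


Straddling triangles (8 of 12):
  (v1,v3,v0) [-+-] → (-1.755, -0.717, 1.45)–(-1.755, -0.717, -0.745269)  len=2.1953
  (v0,v3,v2) [-++] → (-1.755, -0.717, -0.745269)–(-1.755, -0.717, -1.45)  len=0.7047
  (v2,v4,v0) [+--] → (0.902032, -0.717, -1.45)–(-1.755, -0.717, -1.45)  len=2.6570
  (v1,v7,v3) [-++] → (-0.902032, -0.717, 1.45)–(-1.755, -0.717, 1.45)  len=0.8530
  (v5,v7,v1) [-+-] → (1.755, -0.717, 1.45)–(-0.902032, -0.717, 1.45)  len=2.6570
  (v6,v4,v2) [+-+] → (1.755, -0.717, -1.45)–(0.902032, -0.717, -1.45)  len=0.8530
  (v6,v5,v4) [+--] → (1.755, -0.717, 0.745269)–(1.755, -0.717, -1.45)  len=2.1953
  (v7,v5,v6) [+-+] → (1.755, -0.717, 1.45)–(1.755, -0.717, 0.745269)  len=0.7047

Chained into 1 loop(s):
  loop 1: 8 segments, perimeter = 12.8200
Total perimeter = 12.820

loops=1 perimeter=12.820


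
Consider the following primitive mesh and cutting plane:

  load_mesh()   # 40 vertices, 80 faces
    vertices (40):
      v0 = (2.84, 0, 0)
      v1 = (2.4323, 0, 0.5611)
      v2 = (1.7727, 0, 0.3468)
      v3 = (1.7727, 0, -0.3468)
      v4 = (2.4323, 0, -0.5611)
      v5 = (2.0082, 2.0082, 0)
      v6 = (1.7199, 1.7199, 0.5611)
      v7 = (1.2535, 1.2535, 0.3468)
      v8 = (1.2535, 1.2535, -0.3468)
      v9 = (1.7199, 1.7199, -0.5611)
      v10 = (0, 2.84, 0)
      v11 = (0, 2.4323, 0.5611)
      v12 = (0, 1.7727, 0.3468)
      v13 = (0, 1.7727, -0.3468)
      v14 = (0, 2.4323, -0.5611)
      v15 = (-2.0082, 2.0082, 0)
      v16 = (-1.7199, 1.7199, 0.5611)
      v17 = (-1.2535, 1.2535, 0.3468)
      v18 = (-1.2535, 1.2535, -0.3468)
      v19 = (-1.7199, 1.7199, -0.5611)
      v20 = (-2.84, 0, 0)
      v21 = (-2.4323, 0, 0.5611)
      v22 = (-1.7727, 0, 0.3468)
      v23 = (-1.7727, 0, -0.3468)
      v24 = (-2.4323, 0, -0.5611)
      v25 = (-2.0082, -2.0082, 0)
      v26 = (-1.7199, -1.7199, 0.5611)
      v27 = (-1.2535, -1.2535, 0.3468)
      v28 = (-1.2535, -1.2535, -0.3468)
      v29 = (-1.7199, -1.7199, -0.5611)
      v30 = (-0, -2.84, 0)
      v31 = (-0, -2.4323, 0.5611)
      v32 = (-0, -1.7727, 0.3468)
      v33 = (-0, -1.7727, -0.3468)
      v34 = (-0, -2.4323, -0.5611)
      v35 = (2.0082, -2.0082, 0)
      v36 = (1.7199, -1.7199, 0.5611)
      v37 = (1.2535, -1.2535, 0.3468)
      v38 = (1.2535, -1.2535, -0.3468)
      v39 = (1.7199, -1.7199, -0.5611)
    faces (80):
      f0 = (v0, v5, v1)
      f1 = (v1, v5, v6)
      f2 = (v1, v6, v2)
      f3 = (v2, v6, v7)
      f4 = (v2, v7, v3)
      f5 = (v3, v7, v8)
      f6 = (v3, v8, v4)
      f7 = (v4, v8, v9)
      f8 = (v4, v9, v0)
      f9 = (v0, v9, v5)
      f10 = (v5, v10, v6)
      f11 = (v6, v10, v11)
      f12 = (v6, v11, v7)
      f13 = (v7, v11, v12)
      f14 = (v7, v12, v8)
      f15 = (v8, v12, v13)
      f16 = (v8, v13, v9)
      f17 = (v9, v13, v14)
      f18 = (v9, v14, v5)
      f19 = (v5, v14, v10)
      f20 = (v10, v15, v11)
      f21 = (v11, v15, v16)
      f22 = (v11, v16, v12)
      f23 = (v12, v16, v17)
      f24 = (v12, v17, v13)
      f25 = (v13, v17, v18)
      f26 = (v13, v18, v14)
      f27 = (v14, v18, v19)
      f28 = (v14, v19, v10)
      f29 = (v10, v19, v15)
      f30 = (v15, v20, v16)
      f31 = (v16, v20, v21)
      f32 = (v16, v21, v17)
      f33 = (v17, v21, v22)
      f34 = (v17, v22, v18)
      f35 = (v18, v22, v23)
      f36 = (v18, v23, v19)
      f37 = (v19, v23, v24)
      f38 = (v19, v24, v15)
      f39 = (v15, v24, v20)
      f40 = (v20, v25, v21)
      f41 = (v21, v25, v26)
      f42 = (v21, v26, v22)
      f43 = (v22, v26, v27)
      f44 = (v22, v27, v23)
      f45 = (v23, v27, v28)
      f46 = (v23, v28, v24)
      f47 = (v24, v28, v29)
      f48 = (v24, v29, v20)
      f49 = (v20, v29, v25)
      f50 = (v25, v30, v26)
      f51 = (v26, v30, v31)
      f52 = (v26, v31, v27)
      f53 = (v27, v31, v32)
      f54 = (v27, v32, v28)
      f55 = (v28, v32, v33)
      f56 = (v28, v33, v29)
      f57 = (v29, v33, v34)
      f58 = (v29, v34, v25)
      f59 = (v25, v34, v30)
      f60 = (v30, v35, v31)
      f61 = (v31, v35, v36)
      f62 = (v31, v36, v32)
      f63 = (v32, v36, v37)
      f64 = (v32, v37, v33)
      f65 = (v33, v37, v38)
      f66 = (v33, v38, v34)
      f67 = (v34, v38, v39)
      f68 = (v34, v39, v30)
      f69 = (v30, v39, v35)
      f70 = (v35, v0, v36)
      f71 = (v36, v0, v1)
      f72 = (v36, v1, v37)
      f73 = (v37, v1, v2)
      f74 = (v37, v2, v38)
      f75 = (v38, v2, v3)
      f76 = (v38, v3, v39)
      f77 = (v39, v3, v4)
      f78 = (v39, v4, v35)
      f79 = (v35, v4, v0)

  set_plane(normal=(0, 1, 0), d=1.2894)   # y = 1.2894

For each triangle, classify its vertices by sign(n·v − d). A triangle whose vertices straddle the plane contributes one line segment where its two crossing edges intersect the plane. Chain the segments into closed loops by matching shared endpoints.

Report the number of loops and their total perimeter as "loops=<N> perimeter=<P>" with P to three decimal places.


loops=2 perimeter=7.217

Straddling triangles (24 of 80):
  (v0,v5,v1) [-+-] → (2.30593, 1.2894, 0)–(2.16, 1.2894, 0.200836)  len=0.2483
  (v1,v5,v6) [-++] → (2.16, 1.2894, 0.200836)–(1.89822, 1.2894, 0.5611)  len=0.4453
  (v1,v6,v2) [-+-] → (1.89822, 1.2894, 0.5611)–(1.73312, 1.2894, 0.50746)  len=0.1736
  (v2,v6,v7) [-+-] → (1.73312, 1.2894, 0.50746)–(1.2894, 1.2894, 0.363295)  len=0.4665
  (v4,v8,v9) [--+] → (1.2894, 1.2894, -0.363295)–(1.89822, 1.2894, -0.5611)  len=0.6401
  (v4,v9,v0) [-+-] → (1.89822, 1.2894, -0.5611)–(2.00027, 1.2894, -0.420654)  len=0.1736
  (v0,v9,v5) [-++] → (2.00027, 1.2894, -0.420654)–(2.30593, 1.2894, 0)  len=0.5200
  (v6,v11,v7) [++-] → (1.21533, 1.2894, 0.353326)–(1.2894, 1.2894, 0.363295)  len=0.0747
  (v7,v11,v12) [-++] → (1.21533, 1.2894, 0.353326)–(1.16683, 1.2894, 0.3468)  len=0.0489
  (v7,v12,v8) [-+-] → (1.16683, 1.2894, 0.3468)–(1.16683, 1.2894, -0.298841)  len=0.6456
  (v8,v12,v13) [-++] → (1.16683, 1.2894, -0.298841)–(1.16683, 1.2894, -0.3468)  len=0.0480
  (v8,v13,v9) [-++] → (1.16683, 1.2894, -0.3468)–(1.2894, 1.2894, -0.363295)  len=0.1237
  (v12,v16,v17) [++-] → (-1.2894, 1.2894, 0.363295)–(-1.16683, 1.2894, 0.3468)  len=0.1237
  (v12,v17,v13) [+-+] → (-1.16683, 1.2894, 0.3468)–(-1.16683, 1.2894, 0.298841)  len=0.0480
  (v13,v17,v18) [+--] → (-1.16683, 1.2894, 0.298841)–(-1.16683, 1.2894, -0.3468)  len=0.6456
  (v13,v18,v14) [+-+] → (-1.16683, 1.2894, -0.3468)–(-1.21533, 1.2894, -0.353326)  len=0.0489
  (v14,v18,v19) [+-+] → (-1.21533, 1.2894, -0.353326)–(-1.2894, 1.2894, -0.363295)  len=0.0747
  (v15,v20,v16) [+-+] → (-2.30593, 1.2894, 0)–(-2.00027, 1.2894, 0.420654)  len=0.5200
  (v16,v20,v21) [+--] → (-2.00027, 1.2894, 0.420654)–(-1.89822, 1.2894, 0.5611)  len=0.1736
  (v16,v21,v17) [+--] → (-1.89822, 1.2894, 0.5611)–(-1.2894, 1.2894, 0.363295)  len=0.6401
  (v18,v23,v19) [--+] → (-1.73312, 1.2894, -0.50746)–(-1.2894, 1.2894, -0.363295)  len=0.4665
  (v19,v23,v24) [+--] → (-1.73312, 1.2894, -0.50746)–(-1.89822, 1.2894, -0.5611)  len=0.1736
  (v19,v24,v15) [+-+] → (-1.89822, 1.2894, -0.5611)–(-2.16, 1.2894, -0.200836)  len=0.4453
  (v15,v24,v20) [+--] → (-2.16, 1.2894, -0.200836)–(-2.30593, 1.2894, 0)  len=0.2483

Chained into 2 loop(s):
  loop 1: 12 segments, perimeter = 3.6084
  loop 2: 12 segments, perimeter = 3.6084
Total perimeter = 7.217


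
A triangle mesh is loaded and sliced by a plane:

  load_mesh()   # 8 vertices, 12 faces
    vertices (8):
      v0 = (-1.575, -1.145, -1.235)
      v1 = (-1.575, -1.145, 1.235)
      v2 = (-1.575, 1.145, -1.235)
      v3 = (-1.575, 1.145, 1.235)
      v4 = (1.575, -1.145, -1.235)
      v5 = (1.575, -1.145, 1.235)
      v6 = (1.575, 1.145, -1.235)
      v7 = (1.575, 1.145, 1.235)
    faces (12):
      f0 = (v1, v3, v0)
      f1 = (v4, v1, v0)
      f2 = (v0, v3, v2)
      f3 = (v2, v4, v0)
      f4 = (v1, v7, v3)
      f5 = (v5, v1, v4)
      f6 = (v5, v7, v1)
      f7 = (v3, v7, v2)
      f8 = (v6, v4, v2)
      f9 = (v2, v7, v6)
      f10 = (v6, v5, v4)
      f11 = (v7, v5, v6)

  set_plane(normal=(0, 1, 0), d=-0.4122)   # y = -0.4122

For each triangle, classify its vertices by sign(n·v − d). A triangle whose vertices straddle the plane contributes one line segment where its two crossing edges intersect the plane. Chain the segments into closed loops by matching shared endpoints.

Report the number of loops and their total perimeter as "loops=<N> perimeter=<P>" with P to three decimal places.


loops=1 perimeter=11.240

Straddling triangles (8 of 12):
  (v1,v3,v0) [-+-] → (-1.575, -0.4122, 1.235)–(-1.575, -0.4122, -0.4446)  len=1.6796
  (v0,v3,v2) [-++] → (-1.575, -0.4122, -0.4446)–(-1.575, -0.4122, -1.235)  len=0.7904
  (v2,v4,v0) [+--] → (0.567, -0.4122, -1.235)–(-1.575, -0.4122, -1.235)  len=2.1420
  (v1,v7,v3) [-++] → (-0.567, -0.4122, 1.235)–(-1.575, -0.4122, 1.235)  len=1.0080
  (v5,v7,v1) [-+-] → (1.575, -0.4122, 1.235)–(-0.567, -0.4122, 1.235)  len=2.1420
  (v6,v4,v2) [+-+] → (1.575, -0.4122, -1.235)–(0.567, -0.4122, -1.235)  len=1.0080
  (v6,v5,v4) [+--] → (1.575, -0.4122, 0.4446)–(1.575, -0.4122, -1.235)  len=1.6796
  (v7,v5,v6) [+-+] → (1.575, -0.4122, 1.235)–(1.575, -0.4122, 0.4446)  len=0.7904

Chained into 1 loop(s):
  loop 1: 8 segments, perimeter = 11.2400
Total perimeter = 11.240


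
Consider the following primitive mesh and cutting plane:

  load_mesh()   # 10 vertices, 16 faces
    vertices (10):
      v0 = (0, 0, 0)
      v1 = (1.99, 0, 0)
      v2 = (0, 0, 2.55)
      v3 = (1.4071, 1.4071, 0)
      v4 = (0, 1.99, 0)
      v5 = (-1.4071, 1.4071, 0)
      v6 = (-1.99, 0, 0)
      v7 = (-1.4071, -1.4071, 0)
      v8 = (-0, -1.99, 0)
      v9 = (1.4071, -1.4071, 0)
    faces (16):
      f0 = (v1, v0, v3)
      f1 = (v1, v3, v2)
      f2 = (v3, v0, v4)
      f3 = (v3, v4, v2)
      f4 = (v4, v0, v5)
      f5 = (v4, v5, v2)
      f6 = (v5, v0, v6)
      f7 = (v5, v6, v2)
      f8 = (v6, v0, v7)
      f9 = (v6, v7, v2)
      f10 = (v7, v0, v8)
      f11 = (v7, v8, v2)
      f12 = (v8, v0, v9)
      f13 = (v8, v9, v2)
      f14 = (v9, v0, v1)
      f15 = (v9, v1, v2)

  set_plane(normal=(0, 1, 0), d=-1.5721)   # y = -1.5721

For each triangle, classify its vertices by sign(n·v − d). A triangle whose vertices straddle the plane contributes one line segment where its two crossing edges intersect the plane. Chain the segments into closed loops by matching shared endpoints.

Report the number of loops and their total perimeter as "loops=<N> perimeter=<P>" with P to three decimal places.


Straddling triangles (4 of 16):
  (v7,v0,v8) [++-] → (0, -1.5721, 0)–(-1.0088, -1.5721, 0)  len=1.0088
  (v7,v8,v2) [+-+] → (-1.0088, -1.5721, 0)–(0, -1.5721, 0.5355)  len=1.1421
  (v8,v0,v9) [-++] → (0, -1.5721, 0)–(1.0088, -1.5721, 0)  len=1.0088
  (v8,v9,v2) [-++] → (1.0088, -1.5721, 0)–(0, -1.5721, 0.5355)  len=1.1421

Chained into 1 loop(s):
  loop 1: 4 segments, perimeter = 4.3018
Total perimeter = 4.302

loops=1 perimeter=4.302


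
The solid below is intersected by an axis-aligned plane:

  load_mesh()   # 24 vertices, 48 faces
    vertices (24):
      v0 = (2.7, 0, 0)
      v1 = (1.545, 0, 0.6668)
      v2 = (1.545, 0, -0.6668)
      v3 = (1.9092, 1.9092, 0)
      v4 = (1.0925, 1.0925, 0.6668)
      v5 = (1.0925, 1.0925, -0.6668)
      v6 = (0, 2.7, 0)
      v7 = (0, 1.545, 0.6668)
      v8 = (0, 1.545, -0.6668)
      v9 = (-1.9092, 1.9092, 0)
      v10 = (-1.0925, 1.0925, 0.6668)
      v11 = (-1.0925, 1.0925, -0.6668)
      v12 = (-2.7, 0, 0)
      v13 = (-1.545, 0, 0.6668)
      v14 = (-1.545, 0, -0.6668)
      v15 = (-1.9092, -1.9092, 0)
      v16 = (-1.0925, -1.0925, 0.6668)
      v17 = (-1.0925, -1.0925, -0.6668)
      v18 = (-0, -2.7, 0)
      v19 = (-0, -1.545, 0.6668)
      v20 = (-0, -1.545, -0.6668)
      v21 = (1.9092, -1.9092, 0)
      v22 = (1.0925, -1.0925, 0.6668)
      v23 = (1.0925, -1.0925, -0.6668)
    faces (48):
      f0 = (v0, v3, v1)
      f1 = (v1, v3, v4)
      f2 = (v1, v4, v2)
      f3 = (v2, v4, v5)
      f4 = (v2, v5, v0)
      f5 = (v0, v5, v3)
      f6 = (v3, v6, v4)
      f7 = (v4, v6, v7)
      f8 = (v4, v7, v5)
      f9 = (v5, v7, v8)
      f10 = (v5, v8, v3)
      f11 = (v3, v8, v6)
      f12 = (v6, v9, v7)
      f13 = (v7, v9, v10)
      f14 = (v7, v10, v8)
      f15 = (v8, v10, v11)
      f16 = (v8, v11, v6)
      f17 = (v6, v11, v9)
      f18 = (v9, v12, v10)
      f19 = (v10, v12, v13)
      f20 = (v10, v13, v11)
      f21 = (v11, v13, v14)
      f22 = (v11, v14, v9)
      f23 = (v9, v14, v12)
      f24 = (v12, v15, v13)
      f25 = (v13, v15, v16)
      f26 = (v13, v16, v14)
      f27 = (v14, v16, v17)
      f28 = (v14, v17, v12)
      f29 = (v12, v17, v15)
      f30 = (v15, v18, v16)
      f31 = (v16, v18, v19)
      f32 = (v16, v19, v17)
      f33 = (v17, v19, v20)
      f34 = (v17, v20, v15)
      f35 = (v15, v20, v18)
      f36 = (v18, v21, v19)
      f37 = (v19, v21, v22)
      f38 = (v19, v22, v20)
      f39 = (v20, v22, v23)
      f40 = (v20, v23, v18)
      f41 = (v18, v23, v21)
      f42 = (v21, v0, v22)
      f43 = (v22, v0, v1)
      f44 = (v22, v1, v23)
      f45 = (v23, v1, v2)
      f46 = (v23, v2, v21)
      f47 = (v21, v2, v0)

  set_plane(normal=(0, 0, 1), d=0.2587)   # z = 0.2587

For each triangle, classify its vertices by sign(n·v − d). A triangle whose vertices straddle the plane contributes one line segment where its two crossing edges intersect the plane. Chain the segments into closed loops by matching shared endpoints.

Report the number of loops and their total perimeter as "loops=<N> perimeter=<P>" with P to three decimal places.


Straddling triangles (32 of 48):
  (v0,v3,v1) [--+] → (1.7679, 1.16848, 0.2587)–(2.25189, 0, 0.2587)  len=1.2648
  (v1,v3,v4) [+-+] → (1.7679, 1.16848, 0.2587)–(1.59234, 1.59234, 0.2587)  len=0.4588
  (v1,v4,v2) [++-] → (1.23097, 0.75818, 0.2587)–(1.545, 0, 0.2587)  len=0.8206
  (v2,v4,v5) [-+-] → (1.23097, 0.75818, 0.2587)–(1.0925, 1.0925, 0.2587)  len=0.3619
  (v3,v6,v4) [--+] → (0.42386, 2.07633, 0.2587)–(1.59234, 1.59234, 0.2587)  len=1.2648
  (v4,v6,v7) [+-+] → (0.42386, 2.07633, 0.2587)–(0, 2.25189, 0.2587)  len=0.4588
  (v4,v7,v5) [++-] → (0.33432, 1.40653, 0.2587)–(1.0925, 1.0925, 0.2587)  len=0.8206
  (v5,v7,v8) [-+-] → (0.33432, 1.40653, 0.2587)–(0, 1.545, 0.2587)  len=0.3619
  (v6,v9,v7) [--+] → (-1.16848, 1.7679, 0.2587)–(0, 2.25189, 0.2587)  len=1.2648
  (v7,v9,v10) [+-+] → (-1.16848, 1.7679, 0.2587)–(-1.59234, 1.59234, 0.2587)  len=0.4588
  (v7,v10,v8) [++-] → (-0.75818, 1.23097, 0.2587)–(0, 1.545, 0.2587)  len=0.8206
  (v8,v10,v11) [-+-] → (-0.75818, 1.23097, 0.2587)–(-1.0925, 1.0925, 0.2587)  len=0.3619
  (v9,v12,v10) [--+] → (-2.07633, 0.42386, 0.2587)–(-1.59234, 1.59234, 0.2587)  len=1.2648
  (v10,v12,v13) [+-+] → (-2.07633, 0.42386, 0.2587)–(-2.25189, 0, 0.2587)  len=0.4588
  (v10,v13,v11) [++-] → (-1.40653, 0.33432, 0.2587)–(-1.0925, 1.0925, 0.2587)  len=0.8206
  (v11,v13,v14) [-+-] → (-1.40653, 0.33432, 0.2587)–(-1.545, 0, 0.2587)  len=0.3619
  (v12,v15,v13) [--+] → (-1.7679, -1.16848, 0.2587)–(-2.25189, 0, 0.2587)  len=1.2648
  (v13,v15,v16) [+-+] → (-1.7679, -1.16848, 0.2587)–(-1.59234, -1.59234, 0.2587)  len=0.4588
  (v13,v16,v14) [++-] → (-1.23097, -0.75818, 0.2587)–(-1.545, 0, 0.2587)  len=0.8206
  (v14,v16,v17) [-+-] → (-1.23097, -0.75818, 0.2587)–(-1.0925, -1.0925, 0.2587)  len=0.3619
  (v15,v18,v16) [--+] → (-0.42386, -2.07633, 0.2587)–(-1.59234, -1.59234, 0.2587)  len=1.2648
  (v16,v18,v19) [+-+] → (-0.42386, -2.07633, 0.2587)–(0, -2.25189, 0.2587)  len=0.4588
  (v16,v19,v17) [++-] → (-0.33432, -1.40653, 0.2587)–(-1.0925, -1.0925, 0.2587)  len=0.8206
  (v17,v19,v20) [-+-] → (-0.33432, -1.40653, 0.2587)–(0, -1.545, 0.2587)  len=0.3619
  (v18,v21,v19) [--+] → (1.16848, -1.7679, 0.2587)–(0, -2.25189, 0.2587)  len=1.2648
  (v19,v21,v22) [+-+] → (1.16848, -1.7679, 0.2587)–(1.59234, -1.59234, 0.2587)  len=0.4588
  (v19,v22,v20) [++-] → (0.75818, -1.23097, 0.2587)–(0, -1.545, 0.2587)  len=0.8206
  (v20,v22,v23) [-+-] → (0.75818, -1.23097, 0.2587)–(1.0925, -1.0925, 0.2587)  len=0.3619
  (v21,v0,v22) [--+] → (2.07633, -0.42386, 0.2587)–(1.59234, -1.59234, 0.2587)  len=1.2648
  (v22,v0,v1) [+-+] → (2.07633, -0.42386, 0.2587)–(2.25189, 0, 0.2587)  len=0.4588
  (v22,v1,v23) [++-] → (1.40653, -0.33432, 0.2587)–(1.0925, -1.0925, 0.2587)  len=0.8206
  (v23,v1,v2) [-+-] → (1.40653, -0.33432, 0.2587)–(1.545, 0, 0.2587)  len=0.3619

Chained into 2 loop(s):
  loop 1: 16 segments, perimeter = 13.7883
  loop 2: 16 segments, perimeter = 9.4600
Total perimeter = 23.248

loops=2 perimeter=23.248


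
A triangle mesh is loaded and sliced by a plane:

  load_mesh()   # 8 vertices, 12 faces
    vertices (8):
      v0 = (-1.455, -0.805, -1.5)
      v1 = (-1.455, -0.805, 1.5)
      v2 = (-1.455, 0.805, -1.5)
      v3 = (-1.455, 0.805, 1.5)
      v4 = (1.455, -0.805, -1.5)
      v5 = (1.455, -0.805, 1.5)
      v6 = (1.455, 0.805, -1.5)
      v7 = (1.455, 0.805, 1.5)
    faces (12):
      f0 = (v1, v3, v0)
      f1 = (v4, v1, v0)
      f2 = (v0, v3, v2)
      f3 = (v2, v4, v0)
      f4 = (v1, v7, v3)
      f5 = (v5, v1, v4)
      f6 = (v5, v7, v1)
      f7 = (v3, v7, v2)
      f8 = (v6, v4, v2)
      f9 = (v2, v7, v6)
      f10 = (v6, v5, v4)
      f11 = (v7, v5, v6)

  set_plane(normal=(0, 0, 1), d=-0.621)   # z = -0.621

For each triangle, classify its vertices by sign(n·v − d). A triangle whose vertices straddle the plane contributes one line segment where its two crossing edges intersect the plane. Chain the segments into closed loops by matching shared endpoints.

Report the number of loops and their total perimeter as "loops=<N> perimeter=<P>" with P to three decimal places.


Straddling triangles (8 of 12):
  (v1,v3,v0) [++-] → (-1.455, -0.33327, -0.621)–(-1.455, -0.805, -0.621)  len=0.4717
  (v4,v1,v0) [-+-] → (0.60237, -0.805, -0.621)–(-1.455, -0.805, -0.621)  len=2.0574
  (v0,v3,v2) [-+-] → (-1.455, -0.33327, -0.621)–(-1.455, 0.805, -0.621)  len=1.1383
  (v5,v1,v4) [++-] → (0.60237, -0.805, -0.621)–(1.455, -0.805, -0.621)  len=0.8526
  (v3,v7,v2) [++-] → (-0.60237, 0.805, -0.621)–(-1.455, 0.805, -0.621)  len=0.8526
  (v2,v7,v6) [-+-] → (-0.60237, 0.805, -0.621)–(1.455, 0.805, -0.621)  len=2.0574
  (v6,v5,v4) [-+-] → (1.455, 0.33327, -0.621)–(1.455, -0.805, -0.621)  len=1.1383
  (v7,v5,v6) [++-] → (1.455, 0.33327, -0.621)–(1.455, 0.805, -0.621)  len=0.4717

Chained into 1 loop(s):
  loop 1: 8 segments, perimeter = 9.0400
Total perimeter = 9.040

loops=1 perimeter=9.040


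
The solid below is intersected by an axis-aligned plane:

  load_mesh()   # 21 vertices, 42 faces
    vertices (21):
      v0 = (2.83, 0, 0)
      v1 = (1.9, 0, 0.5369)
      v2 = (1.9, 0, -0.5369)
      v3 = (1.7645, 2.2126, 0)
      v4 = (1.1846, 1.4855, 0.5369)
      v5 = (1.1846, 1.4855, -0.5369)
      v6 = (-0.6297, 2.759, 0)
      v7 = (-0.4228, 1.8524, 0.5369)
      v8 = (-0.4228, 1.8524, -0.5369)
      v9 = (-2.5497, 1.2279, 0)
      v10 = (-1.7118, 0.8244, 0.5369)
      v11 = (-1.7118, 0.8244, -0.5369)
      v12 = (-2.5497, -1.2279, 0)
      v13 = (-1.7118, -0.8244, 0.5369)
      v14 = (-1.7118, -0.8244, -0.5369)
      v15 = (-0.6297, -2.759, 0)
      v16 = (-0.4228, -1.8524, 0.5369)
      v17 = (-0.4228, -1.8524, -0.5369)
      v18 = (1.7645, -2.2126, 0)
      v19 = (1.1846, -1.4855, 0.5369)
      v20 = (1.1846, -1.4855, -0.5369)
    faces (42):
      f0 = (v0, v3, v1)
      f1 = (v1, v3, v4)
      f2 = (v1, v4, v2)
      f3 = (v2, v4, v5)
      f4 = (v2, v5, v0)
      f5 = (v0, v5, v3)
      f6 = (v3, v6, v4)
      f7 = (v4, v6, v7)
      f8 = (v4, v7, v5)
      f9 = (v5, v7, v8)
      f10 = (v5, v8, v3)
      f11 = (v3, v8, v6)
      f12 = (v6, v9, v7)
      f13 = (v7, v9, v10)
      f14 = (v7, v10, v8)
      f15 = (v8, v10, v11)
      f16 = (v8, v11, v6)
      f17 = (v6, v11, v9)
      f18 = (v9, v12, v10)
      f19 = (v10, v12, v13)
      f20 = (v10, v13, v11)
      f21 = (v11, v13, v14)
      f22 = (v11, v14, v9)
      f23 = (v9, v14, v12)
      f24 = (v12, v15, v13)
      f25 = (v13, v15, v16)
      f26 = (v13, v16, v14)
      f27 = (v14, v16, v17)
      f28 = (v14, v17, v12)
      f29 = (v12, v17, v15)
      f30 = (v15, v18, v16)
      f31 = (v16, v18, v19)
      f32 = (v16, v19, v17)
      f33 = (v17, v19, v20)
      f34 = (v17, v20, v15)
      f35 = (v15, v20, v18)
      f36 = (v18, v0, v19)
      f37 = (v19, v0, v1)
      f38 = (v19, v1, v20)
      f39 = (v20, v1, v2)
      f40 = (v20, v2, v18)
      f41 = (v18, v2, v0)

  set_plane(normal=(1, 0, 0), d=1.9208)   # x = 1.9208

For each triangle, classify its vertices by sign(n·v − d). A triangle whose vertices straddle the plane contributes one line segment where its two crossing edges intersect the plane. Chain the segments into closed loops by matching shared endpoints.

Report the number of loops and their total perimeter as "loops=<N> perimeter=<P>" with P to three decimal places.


loops=1 perimeter=7.839

Straddling triangles (6 of 42):
  (v0,v3,v1) [+--] → (1.9208, 1.88803, 0)–(1.9208, 0, 0.524892)  len=1.9596
  (v2,v5,v0) [--+] → (1.9208, 0.820844, -0.296675)–(1.9208, 0, -0.524892)  len=0.8520
  (v0,v5,v3) [+--] → (1.9208, 0.820844, -0.296675)–(1.9208, 1.88803, 0)  len=1.1077
  (v18,v0,v19) [-+-] → (1.9208, -1.88803, 0)–(1.9208, -0.820844, 0.296675)  len=1.1077
  (v19,v0,v1) [-+-] → (1.9208, -0.820844, 0.296675)–(1.9208, 0, 0.524892)  len=0.8520
  (v18,v2,v0) [--+] → (1.9208, 0, -0.524892)–(1.9208, -1.88803, 0)  len=1.9596

Chained into 1 loop(s):
  loop 1: 6 segments, perimeter = 7.8385
Total perimeter = 7.839


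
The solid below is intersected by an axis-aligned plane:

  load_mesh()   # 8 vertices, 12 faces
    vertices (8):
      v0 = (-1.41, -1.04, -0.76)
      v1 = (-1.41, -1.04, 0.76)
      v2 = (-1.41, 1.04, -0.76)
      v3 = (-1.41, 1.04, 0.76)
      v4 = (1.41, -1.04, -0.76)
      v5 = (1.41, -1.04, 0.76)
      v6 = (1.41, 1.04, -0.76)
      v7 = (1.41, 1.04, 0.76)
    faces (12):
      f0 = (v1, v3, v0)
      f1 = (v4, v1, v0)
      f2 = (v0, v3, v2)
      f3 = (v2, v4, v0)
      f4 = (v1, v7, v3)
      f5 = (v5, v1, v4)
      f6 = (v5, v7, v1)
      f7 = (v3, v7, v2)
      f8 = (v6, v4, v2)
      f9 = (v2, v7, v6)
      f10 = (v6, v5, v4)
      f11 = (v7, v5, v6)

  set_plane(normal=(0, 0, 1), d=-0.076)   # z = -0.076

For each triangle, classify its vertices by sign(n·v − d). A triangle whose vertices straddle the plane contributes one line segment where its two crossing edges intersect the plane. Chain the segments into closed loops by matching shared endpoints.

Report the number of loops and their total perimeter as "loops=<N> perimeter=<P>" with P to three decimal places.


loops=1 perimeter=9.800

Straddling triangles (8 of 12):
  (v1,v3,v0) [++-] → (-1.41, -0.104, -0.076)–(-1.41, -1.04, -0.076)  len=0.9360
  (v4,v1,v0) [-+-] → (0.141, -1.04, -0.076)–(-1.41, -1.04, -0.076)  len=1.5510
  (v0,v3,v2) [-+-] → (-1.41, -0.104, -0.076)–(-1.41, 1.04, -0.076)  len=1.1440
  (v5,v1,v4) [++-] → (0.141, -1.04, -0.076)–(1.41, -1.04, -0.076)  len=1.2690
  (v3,v7,v2) [++-] → (-0.141, 1.04, -0.076)–(-1.41, 1.04, -0.076)  len=1.2690
  (v2,v7,v6) [-+-] → (-0.141, 1.04, -0.076)–(1.41, 1.04, -0.076)  len=1.5510
  (v6,v5,v4) [-+-] → (1.41, 0.104, -0.076)–(1.41, -1.04, -0.076)  len=1.1440
  (v7,v5,v6) [++-] → (1.41, 0.104, -0.076)–(1.41, 1.04, -0.076)  len=0.9360

Chained into 1 loop(s):
  loop 1: 8 segments, perimeter = 9.8000
Total perimeter = 9.800


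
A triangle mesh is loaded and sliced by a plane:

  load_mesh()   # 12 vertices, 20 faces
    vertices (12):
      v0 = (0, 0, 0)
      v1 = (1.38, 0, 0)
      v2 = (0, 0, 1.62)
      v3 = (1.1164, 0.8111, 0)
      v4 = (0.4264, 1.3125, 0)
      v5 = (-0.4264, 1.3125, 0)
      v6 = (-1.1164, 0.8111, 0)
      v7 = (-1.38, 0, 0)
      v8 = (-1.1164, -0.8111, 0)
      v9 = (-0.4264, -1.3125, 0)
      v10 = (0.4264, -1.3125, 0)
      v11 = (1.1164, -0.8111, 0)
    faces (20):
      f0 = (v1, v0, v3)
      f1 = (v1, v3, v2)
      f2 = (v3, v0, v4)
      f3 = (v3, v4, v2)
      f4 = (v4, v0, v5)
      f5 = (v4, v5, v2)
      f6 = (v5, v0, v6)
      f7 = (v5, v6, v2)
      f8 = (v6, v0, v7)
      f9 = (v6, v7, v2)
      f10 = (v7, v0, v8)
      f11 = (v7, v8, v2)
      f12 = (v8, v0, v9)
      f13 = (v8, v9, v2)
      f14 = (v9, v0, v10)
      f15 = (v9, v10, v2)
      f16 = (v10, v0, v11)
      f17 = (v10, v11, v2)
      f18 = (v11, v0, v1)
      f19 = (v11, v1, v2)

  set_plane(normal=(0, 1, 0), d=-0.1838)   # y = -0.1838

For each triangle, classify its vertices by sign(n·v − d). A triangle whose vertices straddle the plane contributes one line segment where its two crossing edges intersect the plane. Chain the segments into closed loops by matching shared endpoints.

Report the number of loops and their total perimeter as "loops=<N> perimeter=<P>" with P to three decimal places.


Straddling triangles (10 of 20):
  (v7,v0,v8) [++-] → (-0.252983, -0.1838, 0)–(-1.32027, -0.1838, 0)  len=1.0673
  (v7,v8,v2) [+-+] → (-1.32027, -0.1838, 0)–(-0.252983, -0.1838, 1.2529)  len=1.6459
  (v8,v0,v9) [-+-] → (-0.252983, -0.1838, 0)–(-0.0597122, -0.1838, 0)  len=0.1933
  (v8,v9,v2) [--+] → (-0.0597122, -0.1838, 1.39314)–(-0.252983, -0.1838, 1.2529)  len=0.2388
  (v9,v0,v10) [-+-] → (-0.0597122, -0.1838, 0)–(0.0597122, -0.1838, 0)  len=0.1194
  (v9,v10,v2) [--+] → (0.0597122, -0.1838, 1.39314)–(-0.0597122, -0.1838, 1.39314)  len=0.1194
  (v10,v0,v11) [-+-] → (0.0597122, -0.1838, 0)–(0.252983, -0.1838, 0)  len=0.1933
  (v10,v11,v2) [--+] → (0.252983, -0.1838, 1.2529)–(0.0597122, -0.1838, 1.39314)  len=0.2388
  (v11,v0,v1) [-++] → (0.252983, -0.1838, 0)–(1.32027, -0.1838, 0)  len=1.0673
  (v11,v1,v2) [-++] → (1.32027, -0.1838, 0)–(0.252983, -0.1838, 1.2529)  len=1.6459

Chained into 1 loop(s):
  loop 1: 10 segments, perimeter = 6.5293
Total perimeter = 6.529

loops=1 perimeter=6.529


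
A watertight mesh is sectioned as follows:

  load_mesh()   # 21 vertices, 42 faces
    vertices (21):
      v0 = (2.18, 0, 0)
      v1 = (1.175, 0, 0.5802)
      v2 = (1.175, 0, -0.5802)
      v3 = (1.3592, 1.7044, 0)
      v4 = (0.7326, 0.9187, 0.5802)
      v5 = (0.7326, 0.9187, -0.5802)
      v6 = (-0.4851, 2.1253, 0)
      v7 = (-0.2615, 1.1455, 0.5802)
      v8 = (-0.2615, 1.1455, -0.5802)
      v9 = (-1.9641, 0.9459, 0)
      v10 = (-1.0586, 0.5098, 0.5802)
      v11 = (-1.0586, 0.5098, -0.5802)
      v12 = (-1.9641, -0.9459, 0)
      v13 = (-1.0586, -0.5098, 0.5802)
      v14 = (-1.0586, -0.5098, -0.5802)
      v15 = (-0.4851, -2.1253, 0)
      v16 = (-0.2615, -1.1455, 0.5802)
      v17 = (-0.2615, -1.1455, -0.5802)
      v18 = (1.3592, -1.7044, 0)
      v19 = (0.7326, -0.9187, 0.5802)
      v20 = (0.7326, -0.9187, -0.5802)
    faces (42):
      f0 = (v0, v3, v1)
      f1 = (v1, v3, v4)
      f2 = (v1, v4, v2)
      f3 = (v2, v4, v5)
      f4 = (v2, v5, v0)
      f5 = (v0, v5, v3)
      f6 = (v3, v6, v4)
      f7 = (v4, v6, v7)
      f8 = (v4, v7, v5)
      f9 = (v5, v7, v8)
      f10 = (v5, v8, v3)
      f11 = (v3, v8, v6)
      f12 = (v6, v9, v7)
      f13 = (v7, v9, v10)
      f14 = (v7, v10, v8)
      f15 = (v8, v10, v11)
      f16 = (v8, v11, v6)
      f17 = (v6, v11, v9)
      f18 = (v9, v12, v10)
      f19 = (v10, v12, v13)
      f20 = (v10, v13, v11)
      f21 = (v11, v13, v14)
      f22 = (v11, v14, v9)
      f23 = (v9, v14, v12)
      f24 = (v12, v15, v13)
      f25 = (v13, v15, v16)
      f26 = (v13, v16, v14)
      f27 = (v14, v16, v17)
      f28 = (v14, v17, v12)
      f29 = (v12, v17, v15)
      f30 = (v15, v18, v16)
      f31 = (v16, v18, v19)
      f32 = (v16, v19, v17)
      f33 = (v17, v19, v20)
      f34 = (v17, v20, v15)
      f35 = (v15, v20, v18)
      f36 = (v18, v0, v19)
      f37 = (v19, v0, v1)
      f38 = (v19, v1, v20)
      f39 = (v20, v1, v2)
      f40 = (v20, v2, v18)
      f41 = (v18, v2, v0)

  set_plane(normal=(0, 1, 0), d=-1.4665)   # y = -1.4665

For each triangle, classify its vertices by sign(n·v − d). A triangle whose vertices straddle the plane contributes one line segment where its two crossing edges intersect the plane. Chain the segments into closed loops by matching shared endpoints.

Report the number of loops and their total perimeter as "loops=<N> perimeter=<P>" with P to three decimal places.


Straddling triangles (10 of 42):
  (v12,v15,v13) [+-+] → (-1.31125, -1.4665, 0)–(-0.718973, -1.4665, 0.236605)  len=0.6378
  (v13,v15,v16) [+-+] → (-0.718973, -1.4665, 0.236605)–(-0.334755, -1.4665, 0.390116)  len=0.4137
  (v12,v17,v15) [++-] → (-0.334755, -1.4665, -0.390116)–(-1.31125, -1.4665, 0)  len=1.0515
  (v15,v18,v16) [--+] → (0.669337, -1.4665, 0.246967)–(-0.334755, -1.4665, 0.390116)  len=1.0142
  (v16,v18,v19) [+-+] → (0.669337, -1.4665, 0.246967)–(1.16947, -1.4665, 0.175677)  len=0.5052
  (v17,v20,v15) [++-] → (0.179761, -1.4665, -0.316787)–(-0.334755, -1.4665, -0.390116)  len=0.5197
  (v15,v20,v18) [-+-] → (0.179761, -1.4665, -0.316787)–(1.16947, -1.4665, -0.175677)  len=0.9997
  (v18,v0,v19) [-++] → (1.47377, -1.4665, 0)–(1.16947, -1.4665, 0.175677)  len=0.3514
  (v20,v2,v18) [++-] → (1.33349, -1.4665, -0.0809843)–(1.16947, -1.4665, -0.175677)  len=0.1894
  (v18,v2,v0) [-++] → (1.33349, -1.4665, -0.0809843)–(1.47377, -1.4665, 0)  len=0.1620

Chained into 1 loop(s):
  loop 1: 10 segments, perimeter = 5.8447
Total perimeter = 5.845

loops=1 perimeter=5.845


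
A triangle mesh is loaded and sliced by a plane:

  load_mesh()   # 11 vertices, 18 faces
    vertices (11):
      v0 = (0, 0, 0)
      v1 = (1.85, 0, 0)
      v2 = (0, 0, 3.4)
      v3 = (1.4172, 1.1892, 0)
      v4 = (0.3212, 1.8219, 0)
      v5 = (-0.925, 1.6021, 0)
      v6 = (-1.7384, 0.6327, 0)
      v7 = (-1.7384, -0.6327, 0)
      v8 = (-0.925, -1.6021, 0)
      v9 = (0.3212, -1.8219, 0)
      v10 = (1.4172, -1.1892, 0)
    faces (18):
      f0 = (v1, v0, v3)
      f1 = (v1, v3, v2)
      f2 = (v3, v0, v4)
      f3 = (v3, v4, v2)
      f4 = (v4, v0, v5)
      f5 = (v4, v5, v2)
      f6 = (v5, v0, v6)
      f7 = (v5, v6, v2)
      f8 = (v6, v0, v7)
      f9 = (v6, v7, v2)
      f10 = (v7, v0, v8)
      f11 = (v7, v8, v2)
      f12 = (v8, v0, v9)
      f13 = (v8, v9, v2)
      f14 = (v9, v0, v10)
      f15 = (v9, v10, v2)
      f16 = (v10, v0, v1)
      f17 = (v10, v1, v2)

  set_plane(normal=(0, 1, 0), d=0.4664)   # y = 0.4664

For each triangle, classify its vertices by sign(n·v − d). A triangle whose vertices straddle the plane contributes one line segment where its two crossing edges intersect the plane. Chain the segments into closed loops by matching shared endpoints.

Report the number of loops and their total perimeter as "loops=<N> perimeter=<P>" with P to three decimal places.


loops=1 perimeter=9.632

Straddling triangles (10 of 18):
  (v1,v0,v3) [--+] → (0.555821, 0.4664, 0)–(1.68026, 0.4664, 0)  len=1.1244
  (v1,v3,v2) [-+-] → (1.68026, 0.4664, 0)–(0.555821, 0.4664, 2.06653)  len=2.3526
  (v3,v0,v4) [+-+] → (0.555821, 0.4664, 0)–(0.0822261, 0.4664, 0)  len=0.4736
  (v3,v4,v2) [++-] → (0.0822261, 0.4664, 2.52961)–(0.555821, 0.4664, 2.06653)  len=0.6624
  (v4,v0,v5) [+-+] → (0.0822261, 0.4664, 0)–(-0.269284, 0.4664, 0)  len=0.3515
  (v4,v5,v2) [++-] → (-0.269284, 0.4664, 2.4102)–(0.0822261, 0.4664, 2.52961)  len=0.3712
  (v5,v0,v6) [+-+] → (-0.269284, 0.4664, 0)–(-1.28148, 0.4664, 0)  len=1.0122
  (v5,v6,v2) [++-] → (-1.28148, 0.4664, 0.893662)–(-0.269284, 0.4664, 2.4102)  len=1.8233
  (v6,v0,v7) [+--] → (-1.28148, 0.4664, 0)–(-1.7384, 0.4664, 0)  len=0.4569
  (v6,v7,v2) [+--] → (-1.7384, 0.4664, 0)–(-1.28148, 0.4664, 0.893662)  len=1.0037

Chained into 1 loop(s):
  loop 1: 10 segments, perimeter = 9.6319
Total perimeter = 9.632
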